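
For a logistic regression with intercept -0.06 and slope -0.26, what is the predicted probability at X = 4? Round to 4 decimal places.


Compute z = -0.06 + (-0.26)(4) = -1.1000.
exp(-z) = 3.0042.
P = 1/(1 + 3.0042) = 0.2497.

0.2497


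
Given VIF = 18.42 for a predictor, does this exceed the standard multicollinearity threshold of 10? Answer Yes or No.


Check: VIF = 18.42 vs threshold = 10.
Since 18.42 >= 10, the answer is Yes.

Yes


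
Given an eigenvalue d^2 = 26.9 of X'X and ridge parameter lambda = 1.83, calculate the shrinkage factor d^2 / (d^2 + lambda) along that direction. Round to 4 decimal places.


d^2 + lambda = 26.9 + 1.83 = 28.7300.
Shrinkage factor = 26.9/28.7300 = 0.9363.

0.9363


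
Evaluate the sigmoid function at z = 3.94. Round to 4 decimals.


exp(-3.9400) = 0.0194.
1 + exp(-z) = 1.0194.
sigmoid = 1/1.0194 = 0.9809.

0.9809


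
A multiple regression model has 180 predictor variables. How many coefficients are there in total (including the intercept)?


Including the intercept, the model has 180 predictor coefficients + 1 intercept.
Total = 181.

181


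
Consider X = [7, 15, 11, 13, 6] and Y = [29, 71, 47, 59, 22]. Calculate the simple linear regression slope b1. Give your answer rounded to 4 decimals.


Calculate xbar = 10.4000, ybar = 45.6000.
S_xx = 59.2000, S_xy = 312.8000.
Using b1 = S_xy / S_xx = 312.8000 / 59.2000, we get b1 = 5.2838.

5.2838


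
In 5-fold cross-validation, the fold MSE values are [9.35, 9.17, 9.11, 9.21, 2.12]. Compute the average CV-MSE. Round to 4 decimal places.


Add all fold MSEs: 38.9600.
Divide by k = 5: 38.9600/5 = 7.7920.

7.7920


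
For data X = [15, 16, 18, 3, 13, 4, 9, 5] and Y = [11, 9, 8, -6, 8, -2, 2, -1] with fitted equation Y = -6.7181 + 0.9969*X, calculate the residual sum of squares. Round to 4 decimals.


Compute predicted values, then residuals = yi - yhat_i.
Residuals: [2.7646, -0.2323, -3.2261, -2.2726, 1.7584, 0.7305, -0.2540, 0.7336].
SSres = sum(residual^2) = 27.4977.

27.4977


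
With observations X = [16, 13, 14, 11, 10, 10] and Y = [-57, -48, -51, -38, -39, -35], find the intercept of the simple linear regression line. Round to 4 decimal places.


First find the slope: b1 = -3.5000.
Means: xbar = 12.3333, ybar = -44.6667.
b0 = ybar - b1 * xbar = -44.6667 - -3.5000 * 12.3333 = -1.5000.

-1.5000


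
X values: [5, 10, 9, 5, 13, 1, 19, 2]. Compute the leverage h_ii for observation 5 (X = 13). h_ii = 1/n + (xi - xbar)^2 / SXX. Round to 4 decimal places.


Compute xbar = 8.0000 with n = 8 observations.
SXX = 254.0000.
Leverage = 1/8 + (13 - 8.0000)^2/254.0000 = 0.2234.

0.2234


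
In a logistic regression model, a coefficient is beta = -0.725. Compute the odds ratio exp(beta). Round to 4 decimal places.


exp(-0.725) = 0.4843.
So the odds ratio is 0.4843.

0.4843


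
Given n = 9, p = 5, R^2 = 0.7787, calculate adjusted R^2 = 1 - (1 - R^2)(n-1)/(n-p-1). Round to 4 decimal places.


Adjusted R^2 = 1 - (1 - R^2) * (n-1)/(n-p-1).
(1 - R^2) = 0.2213.
(n-1)/(n-p-1) = 8/3.
(1 - R^2) * (n-1) = 0.2213 * 8 = 1.7704.
Divide by (n-p-1): 1.7704 / 3 = 0.5901.
Adj R^2 = 1 - 0.5901 = 0.4099.

0.4099


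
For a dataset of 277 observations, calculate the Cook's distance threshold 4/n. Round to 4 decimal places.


Cook's distance cutoff = 4/n = 4/277.
= 0.0144.

0.0144


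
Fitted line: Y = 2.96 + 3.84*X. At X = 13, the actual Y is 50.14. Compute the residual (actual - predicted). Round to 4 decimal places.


Predicted = 2.96 + 3.84 * 13 = 52.8800.
Residual = 50.14 - 52.8800 = -2.7400.

-2.7400


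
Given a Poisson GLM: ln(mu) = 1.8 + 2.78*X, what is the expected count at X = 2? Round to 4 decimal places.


Linear predictor: eta = 1.8 + (2.78)(2) = 7.3600.
Expected count: mu = exp(7.3600) = 1571.8366.

1571.8366


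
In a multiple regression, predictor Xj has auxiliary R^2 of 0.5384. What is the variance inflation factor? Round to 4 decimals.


Using VIF = 1/(1 - R^2_j):
1 - 0.5384 = 0.4616.
VIF = 2.1664.

2.1664


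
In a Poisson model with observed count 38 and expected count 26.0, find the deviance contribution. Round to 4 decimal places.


First: ln(38/26.0) = 0.379490.
Then: 38 * 0.379490 = 14.420620.
y - mu = 38 - 26.0 = 12.0.
D = 2(14.420620 - 12.0) = 4.841240, which rounds to 4.8412.

4.8412


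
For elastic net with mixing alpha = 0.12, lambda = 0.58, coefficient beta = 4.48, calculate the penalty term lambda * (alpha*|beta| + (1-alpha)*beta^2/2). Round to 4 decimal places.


L1 component = 0.12 * |4.48| = 0.5376.
L2 component = 0.88 * 4.48^2 / 2 = 8.8310.
Penalty = 0.58 * (0.5376 + 8.8310) = 0.58 * 9.3686 = 5.4338.

5.4338


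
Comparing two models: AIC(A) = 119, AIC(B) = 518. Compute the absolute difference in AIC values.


|AIC_A - AIC_B| = |119 - 518| = 399.
Model A is preferred (lower AIC).

399


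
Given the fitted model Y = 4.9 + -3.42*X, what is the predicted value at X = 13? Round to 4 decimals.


Plug X = 13 into Y = 4.9 + -3.42*X:
Y = 4.9 + -44.4600 = -39.5600.

-39.5600


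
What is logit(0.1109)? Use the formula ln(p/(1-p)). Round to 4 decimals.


Compute the odds: 0.1109/0.8891 = 0.1247.
Take the natural log: ln(0.1247) = -2.0816.

-2.0816


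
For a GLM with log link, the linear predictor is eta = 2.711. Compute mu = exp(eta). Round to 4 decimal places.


mu = exp(eta) = exp(2.711).
= 15.0443.

15.0443


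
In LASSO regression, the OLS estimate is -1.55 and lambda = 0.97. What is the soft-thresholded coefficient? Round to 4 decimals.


|beta_OLS| = 1.55.
lambda = 0.97.
Since |beta| > lambda, coefficient = sign(beta)*(|beta| - lambda) = -0.5800.
Result = -0.5800.

-0.5800


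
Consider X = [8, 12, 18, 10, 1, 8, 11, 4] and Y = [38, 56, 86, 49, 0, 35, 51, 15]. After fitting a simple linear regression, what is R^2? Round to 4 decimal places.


After computing the OLS fit (b0=-4.4758, b1=5.0806):
SSres = 14.2903, SStot = 4815.5000.
R^2 = 1 - 14.2903/4815.5000 = 0.9970.

0.9970


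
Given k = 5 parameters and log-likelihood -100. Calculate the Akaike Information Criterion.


AIC = 2k - 2*loglik = 2(5) - 2(-100).
= 10 + 200 = 210.

210


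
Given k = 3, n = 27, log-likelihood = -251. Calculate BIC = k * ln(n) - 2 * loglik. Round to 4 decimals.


k * ln(n) = 3 * ln(27) = 3 * 3.295837 = 9.887511.
-2 * loglik = -2 * (-251) = 502.
BIC = 9.887511 + 502 = 511.887511, which rounds to 511.8875.

511.8875


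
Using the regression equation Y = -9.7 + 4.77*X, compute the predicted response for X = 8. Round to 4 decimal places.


Substitute X = 8 into the equation:
Y = -9.7 + 4.77 * 8 = -9.7 + 38.1600 = 28.4600.

28.4600


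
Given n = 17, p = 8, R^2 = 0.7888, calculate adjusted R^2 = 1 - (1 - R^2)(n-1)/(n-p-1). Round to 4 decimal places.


Plug in: Adj R^2 = 1 - (1 - 0.7888) * 16/8.
= 1 - 0.2112 * 16/8
= 1 - 3.3792 / 8
= 1 - 0.4224 = 0.5776.

0.5776


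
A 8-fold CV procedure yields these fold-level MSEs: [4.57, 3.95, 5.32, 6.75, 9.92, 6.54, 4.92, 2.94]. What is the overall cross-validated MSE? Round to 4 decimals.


Sum of fold MSEs = 44.9100.
Average = 44.9100 / 8 = 5.6138.

5.6138


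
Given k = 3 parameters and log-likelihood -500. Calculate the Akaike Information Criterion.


Compute:
2k = 2*3 = 6.
-2*loglik = -2*(-500) = 1000.
AIC = 6 + 1000 = 1006.

1006


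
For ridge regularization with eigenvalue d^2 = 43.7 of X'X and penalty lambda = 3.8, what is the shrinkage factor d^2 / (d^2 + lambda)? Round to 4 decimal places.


Compute the denominator: 43.7 + 3.8 = 47.5000.
Shrinkage factor = 43.7 / 47.5000 = 0.9200.

0.9200


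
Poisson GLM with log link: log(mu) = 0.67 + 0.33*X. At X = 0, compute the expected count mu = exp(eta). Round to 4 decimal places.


Linear predictor: eta = 0.67 + (0.33)(0) = 0.6700.
Expected count: mu = exp(0.6700) = 1.9542.

1.9542


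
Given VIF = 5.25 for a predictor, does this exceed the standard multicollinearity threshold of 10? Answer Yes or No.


Compare VIF = 5.25 to the threshold of 10.
5.25 < 10, so the answer is No.

No


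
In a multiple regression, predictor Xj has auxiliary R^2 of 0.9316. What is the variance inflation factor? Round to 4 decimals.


Denominator: 1 - 0.9316 = 0.0684.
VIF = 1 / 0.0684 = 14.6199.

14.6199


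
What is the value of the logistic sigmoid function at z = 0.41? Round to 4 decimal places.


First, exp(-0.4100) = 0.6637.
Then sigma(z) = 1/(1 + 0.6637) = 0.6011.

0.6011


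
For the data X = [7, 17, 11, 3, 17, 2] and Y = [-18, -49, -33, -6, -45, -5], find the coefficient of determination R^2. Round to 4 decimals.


Fit the OLS line: b0 = 1.3964, b1 = -2.8838.
SSres = 18.5376.
SStot = 1844.0000.
R^2 = 1 - 18.5376/1844.0000 = 0.9899.

0.9899


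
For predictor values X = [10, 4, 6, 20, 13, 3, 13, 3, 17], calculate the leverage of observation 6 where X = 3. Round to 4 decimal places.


Compute xbar = 9.8889 with n = 9 observations.
SXX = 316.8889.
Leverage = 1/9 + (3 - 9.8889)^2/316.8889 = 0.2609.

0.2609


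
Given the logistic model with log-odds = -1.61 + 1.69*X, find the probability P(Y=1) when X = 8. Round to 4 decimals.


Linear predictor: z = -1.61 + 1.69 * 8 = 11.9100.
P = 1/(1 + exp(-11.9100)) = 1/(1 + 0.0000) = 1.0000.

1.0000


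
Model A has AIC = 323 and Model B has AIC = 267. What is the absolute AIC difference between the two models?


Absolute difference = |323 - 267| = 56.
The model with lower AIC (B) is preferred.

56


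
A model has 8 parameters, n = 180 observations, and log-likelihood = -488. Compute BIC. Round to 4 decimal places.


ln(180) = 5.192957.
k * ln(n) = 8 * 5.192957 = 41.543656.
-2L = 976.
BIC = 41.543656 + 976 = 1017.543656, which rounds to 1017.5437.

1017.5437


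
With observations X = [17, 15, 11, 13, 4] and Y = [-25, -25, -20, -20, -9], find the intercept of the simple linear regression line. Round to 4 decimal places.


First find the slope: b1 = -1.2800.
Means: xbar = 12.0000, ybar = -19.8000.
b0 = ybar - b1 * xbar = -19.8000 - -1.2800 * 12.0000 = -4.4400.

-4.4400


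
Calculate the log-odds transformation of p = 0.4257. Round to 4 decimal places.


The odds are p/(1-p) = 0.4257 / 0.5743 = 0.7413.
logit(p) = ln(0.7413) = -0.2994.

-0.2994


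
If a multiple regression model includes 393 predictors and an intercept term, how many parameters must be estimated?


Each predictor gets one coefficient, plus one intercept.
Total parameters = 393 + 1 = 394.

394


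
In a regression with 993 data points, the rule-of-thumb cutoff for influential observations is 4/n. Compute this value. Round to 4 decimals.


Cook's distance cutoff = 4/n = 4/993.
= 0.0040.

0.0040


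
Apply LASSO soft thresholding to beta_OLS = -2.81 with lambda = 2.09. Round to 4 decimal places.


Absolute value: |-2.81| = 2.81.
Compare to lambda = 2.09.
Since |beta| > lambda, coefficient = sign(beta)*(|beta| - lambda) = -0.7200.

-0.7200


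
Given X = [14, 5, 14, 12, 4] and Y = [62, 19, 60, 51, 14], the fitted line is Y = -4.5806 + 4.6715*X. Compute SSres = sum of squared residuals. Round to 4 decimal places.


For each point, residual = actual - predicted.
Residuals: [1.1796, 0.2231, -0.8204, -0.4774, -0.1054].
Sum of squared residuals = 2.3533.

2.3533


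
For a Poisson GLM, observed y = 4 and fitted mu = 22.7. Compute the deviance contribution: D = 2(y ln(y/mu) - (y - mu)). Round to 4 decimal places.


Compute y*ln(y/mu) = 4*ln(4/22.7) = 4*-1.736071 = -6.944284.
y - mu = -18.7.
D = 2*(-6.944284 - (-18.7)) = 23.511432, which rounds to 23.5114.

23.5114


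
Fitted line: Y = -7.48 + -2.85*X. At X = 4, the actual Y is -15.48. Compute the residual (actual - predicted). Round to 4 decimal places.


Predicted = -7.48 + -2.85 * 4 = -18.8800.
Residual = -15.48 - -18.8800 = 3.4000.

3.4000


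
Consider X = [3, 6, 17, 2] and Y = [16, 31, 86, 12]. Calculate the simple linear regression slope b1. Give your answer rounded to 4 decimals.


Calculate xbar = 7.0000, ybar = 36.2500.
S_xx = 142.0000, S_xy = 705.0000.
Using b1 = S_xy / S_xx = 705.0000 / 142.0000, we get b1 = 4.9648.

4.9648


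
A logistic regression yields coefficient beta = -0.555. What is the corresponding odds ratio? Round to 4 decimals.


The odds ratio is computed as:
OR = e^(-0.555) = 0.5741.

0.5741


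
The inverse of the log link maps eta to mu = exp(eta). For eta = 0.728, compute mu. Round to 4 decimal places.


mu = exp(eta) = exp(0.728).
= 2.0709.

2.0709


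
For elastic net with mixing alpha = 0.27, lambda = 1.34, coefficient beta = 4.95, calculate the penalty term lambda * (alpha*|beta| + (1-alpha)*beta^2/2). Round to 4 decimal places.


alpha * |beta| = 0.27 * 4.95 = 1.3365.
(1-alpha) * beta^2/2 = 0.73 * 24.5025/2 = 8.9434.
Total = 1.34 * (1.3365 + 8.9434) = 13.7751.

13.7751


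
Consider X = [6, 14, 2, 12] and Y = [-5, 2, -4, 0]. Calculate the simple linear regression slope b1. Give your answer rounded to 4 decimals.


First compute the means: xbar = 8.5000, ybar = -1.7500.
Then S_xx = sum((xi - xbar)^2) = 91.0000.
S_xy = sum((xi - xbar)(yi - ybar)) = 49.5000.
b1 = S_xy / S_xx = 49.5000 / 91.0000 = 0.5440.

0.5440


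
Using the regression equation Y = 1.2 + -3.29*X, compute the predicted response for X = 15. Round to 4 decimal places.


Substitute X = 15 into the equation:
Y = 1.2 + -3.29 * 15 = 1.2 + -49.3500 = -48.1500.

-48.1500


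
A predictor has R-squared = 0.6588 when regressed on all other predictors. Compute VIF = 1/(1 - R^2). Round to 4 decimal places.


VIF = 1 / (1 - 0.6588).
= 1 / 0.3412 = 2.9308.

2.9308


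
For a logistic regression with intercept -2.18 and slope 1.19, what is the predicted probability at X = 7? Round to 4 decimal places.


z = -2.18 + 1.19 * 7 = 6.1500.
Sigmoid: P = 1 / (1 + exp(-6.1500)) = 0.9979.

0.9979


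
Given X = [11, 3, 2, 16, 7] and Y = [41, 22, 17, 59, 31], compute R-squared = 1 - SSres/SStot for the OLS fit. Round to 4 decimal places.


Fit the OLS line: b0 = 11.6647, b1 = 2.8635.
SSres = 10.6884.
SStot = 1116.0000.
R^2 = 1 - 10.6884/1116.0000 = 0.9904.

0.9904


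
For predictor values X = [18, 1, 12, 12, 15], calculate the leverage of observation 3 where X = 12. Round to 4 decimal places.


Compute xbar = 11.6000 with n = 5 observations.
SXX = 165.2000.
Leverage = 1/5 + (12 - 11.6000)^2/165.2000 = 0.2010.

0.2010


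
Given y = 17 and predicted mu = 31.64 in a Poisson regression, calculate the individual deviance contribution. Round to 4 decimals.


First: ln(17/31.64) = -0.621209.
Then: 17 * -0.621209 = -10.560553.
y - mu = 17 - 31.64 = -14.64.
D = 2(-10.560553 - -14.64) = 8.158894, which rounds to 8.1589.

8.1589


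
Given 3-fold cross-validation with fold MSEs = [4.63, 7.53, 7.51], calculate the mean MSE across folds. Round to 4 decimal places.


Add all fold MSEs: 19.6700.
Divide by k = 3: 19.6700/3 = 6.5567.

6.5567


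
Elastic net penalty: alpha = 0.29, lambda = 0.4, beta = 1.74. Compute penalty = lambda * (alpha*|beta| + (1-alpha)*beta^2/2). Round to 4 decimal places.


alpha * |beta| = 0.29 * 1.74 = 0.5046.
(1-alpha) * beta^2/2 = 0.71 * 3.0276/2 = 1.0748.
Total = 0.4 * (0.5046 + 1.0748) = 0.6318.

0.6318


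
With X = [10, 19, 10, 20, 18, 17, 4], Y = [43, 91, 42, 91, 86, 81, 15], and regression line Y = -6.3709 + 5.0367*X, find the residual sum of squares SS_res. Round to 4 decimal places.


Predicted values from Y = -6.3709 + 5.0367*X.
Residuals: [-0.9961, 1.6736, -1.9961, -3.3631, 1.7103, 1.7470, 1.2241].
SSres = 26.5636.

26.5636


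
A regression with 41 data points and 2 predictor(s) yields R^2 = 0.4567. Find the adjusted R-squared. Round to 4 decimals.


Plug in: Adj R^2 = 1 - (1 - 0.4567) * 40/38.
= 1 - 0.5433 * 40/38
= 1 - 21.7320 / 38
= 1 - 0.5719 = 0.4281.

0.4281


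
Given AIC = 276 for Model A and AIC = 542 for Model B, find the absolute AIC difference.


Compute |276 - 542| = 266.
Model A has the smaller AIC.

266


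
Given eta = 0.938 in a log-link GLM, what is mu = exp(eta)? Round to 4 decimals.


Apply the inverse link:
mu = e^0.938 = 2.5549.

2.5549


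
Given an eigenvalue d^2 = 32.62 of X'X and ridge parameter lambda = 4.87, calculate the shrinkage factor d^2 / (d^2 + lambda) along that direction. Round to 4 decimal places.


Compute the denominator: 32.62 + 4.87 = 37.4900.
Shrinkage factor = 32.62 / 37.4900 = 0.8701.

0.8701


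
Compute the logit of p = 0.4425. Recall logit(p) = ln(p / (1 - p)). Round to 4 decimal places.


1 - p = 0.5575.
p/(1-p) = 0.7937.
logit = ln(0.7937) = -0.2310.

-0.2310


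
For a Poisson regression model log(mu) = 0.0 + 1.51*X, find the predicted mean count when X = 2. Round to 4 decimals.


Compute eta = 0.0 + 1.51 * 2 = 3.0200.
Apply inverse link: mu = e^3.0200 = 20.4913.

20.4913


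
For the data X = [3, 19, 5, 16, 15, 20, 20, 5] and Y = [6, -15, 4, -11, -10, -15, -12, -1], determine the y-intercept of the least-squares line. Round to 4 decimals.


Compute b1 = -1.1277 from the OLS formula.
With xbar = 12.8750 and ybar = -6.7500, the intercept is:
b0 = -6.7500 - -1.1277 * 12.8750 = 7.7693.

7.7693


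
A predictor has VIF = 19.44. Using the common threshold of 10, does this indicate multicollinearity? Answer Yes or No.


The threshold is 10.
VIF = 19.44 is >= 10.
Multicollinearity indication: Yes.

Yes


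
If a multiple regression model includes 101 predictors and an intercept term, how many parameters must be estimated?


Total coefficients = number of predictors + 1 (for the intercept).
= 101 + 1 = 102.

102


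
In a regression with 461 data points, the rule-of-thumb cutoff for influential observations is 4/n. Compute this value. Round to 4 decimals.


The threshold is 4/n.
4/461 = 0.0087.

0.0087


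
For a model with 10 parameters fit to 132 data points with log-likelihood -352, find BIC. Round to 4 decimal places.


ln(132) = 4.882802.
k * ln(n) = 10 * 4.882802 = 48.828020.
-2L = 704.
BIC = 48.828020 + 704 = 752.828020, which rounds to 752.8280.

752.8280


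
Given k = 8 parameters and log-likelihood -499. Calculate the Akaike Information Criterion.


AIC = 2k - 2*loglik = 2(8) - 2(-499).
= 16 + 998 = 1014.

1014


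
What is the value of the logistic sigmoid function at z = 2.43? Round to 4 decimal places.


exp(-2.4300) = 0.0880.
1 + exp(-z) = 1.0880.
sigmoid = 1/1.0880 = 0.9191.

0.9191


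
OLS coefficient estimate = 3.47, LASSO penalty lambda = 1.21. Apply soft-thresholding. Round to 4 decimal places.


Absolute value: |3.47| = 3.47.
Compare to lambda = 1.21.
Since |beta| > lambda, coefficient = sign(beta)*(|beta| - lambda) = 2.2600.

2.2600


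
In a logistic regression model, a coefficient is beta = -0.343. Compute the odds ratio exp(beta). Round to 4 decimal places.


exp(-0.343) = 0.7096.
So the odds ratio is 0.7096.

0.7096


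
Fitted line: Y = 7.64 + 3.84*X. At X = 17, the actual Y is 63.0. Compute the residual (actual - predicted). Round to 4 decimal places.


Fitted value at X = 17 is yhat = 7.64 + 3.84*17 = 72.9200.
Residual = 63.0 - 72.9200 = -9.9200.

-9.9200


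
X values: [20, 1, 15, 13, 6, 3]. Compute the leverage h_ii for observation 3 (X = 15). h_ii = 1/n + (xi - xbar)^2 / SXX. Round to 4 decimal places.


n = 6, xbar = 9.6667.
SXX = sum((xi - xbar)^2) = 279.3333.
h = 1/6 + (15 - 9.6667)^2 / 279.3333 = 0.2685.

0.2685


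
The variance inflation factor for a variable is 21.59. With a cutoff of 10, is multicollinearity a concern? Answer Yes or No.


The threshold is 10.
VIF = 21.59 is >= 10.
Multicollinearity indication: Yes.

Yes


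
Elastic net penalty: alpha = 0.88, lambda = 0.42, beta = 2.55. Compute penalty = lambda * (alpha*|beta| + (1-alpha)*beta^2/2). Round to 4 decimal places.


L1 component = 0.88 * |2.55| = 2.2440.
L2 component = 0.12 * 2.55^2 / 2 = 0.3902.
Penalty = 0.42 * (2.2440 + 0.3902) = 0.42 * 2.6342 = 1.1063.

1.1063


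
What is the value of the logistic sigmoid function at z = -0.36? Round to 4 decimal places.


First, exp(0.3600) = 1.4333.
Then sigma(z) = 1/(1 + 1.4333) = 0.4110.

0.4110


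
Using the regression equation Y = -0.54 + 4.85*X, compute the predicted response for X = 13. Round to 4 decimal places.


Predicted value:
Y = -0.54 + (4.85)(13) = -0.54 + 63.0500 = 62.5100.

62.5100


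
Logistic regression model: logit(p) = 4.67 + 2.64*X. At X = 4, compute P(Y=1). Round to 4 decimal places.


Compute z = 4.67 + (2.64)(4) = 15.2300.
exp(-z) = 0.0000.
P = 1/(1 + 0.0000) = 1.0000.

1.0000


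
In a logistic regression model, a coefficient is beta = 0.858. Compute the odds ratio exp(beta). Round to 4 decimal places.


Odds ratio = exp(beta) = exp(0.858).
= 2.3584.

2.3584


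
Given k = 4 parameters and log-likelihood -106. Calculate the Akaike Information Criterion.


Compute:
2k = 2*4 = 8.
-2*loglik = -2*(-106) = 212.
AIC = 8 + 212 = 220.

220


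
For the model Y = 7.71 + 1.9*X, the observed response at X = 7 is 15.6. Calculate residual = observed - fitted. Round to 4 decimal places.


Compute yhat = 7.71 + (1.9)(7) = 21.0100.
Residual = actual - predicted = 15.6 - 21.0100 = -5.4100.

-5.4100


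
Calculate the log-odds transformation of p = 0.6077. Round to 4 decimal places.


The odds are p/(1-p) = 0.6077 / 0.3923 = 1.5491.
logit(p) = ln(1.5491) = 0.4377.

0.4377


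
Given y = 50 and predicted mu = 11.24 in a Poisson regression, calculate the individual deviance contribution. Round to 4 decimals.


First: ln(50/11.24) = 1.492544.
Then: 50 * 1.492544 = 74.627200.
y - mu = 50 - 11.24 = 38.76.
D = 2(74.627200 - 38.76) = 71.734400, which rounds to 71.7344.

71.7344


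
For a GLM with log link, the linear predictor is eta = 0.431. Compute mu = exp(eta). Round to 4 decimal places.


The inverse log link gives:
mu = exp(0.431) = 1.5388.

1.5388


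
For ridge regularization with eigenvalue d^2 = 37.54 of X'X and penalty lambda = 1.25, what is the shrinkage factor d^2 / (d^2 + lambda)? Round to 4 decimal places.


Compute the denominator: 37.54 + 1.25 = 38.7900.
Shrinkage factor = 37.54 / 38.7900 = 0.9678.

0.9678


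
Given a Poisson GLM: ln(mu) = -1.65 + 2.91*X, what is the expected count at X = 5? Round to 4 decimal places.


Compute eta = -1.65 + 2.91 * 5 = 12.9000.
Apply inverse link: mu = e^12.9000 = 400312.1913.

400312.1913


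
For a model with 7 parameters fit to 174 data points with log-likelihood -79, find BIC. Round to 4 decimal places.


k * ln(n) = 7 * ln(174) = 7 * 5.159055 = 36.113385.
-2 * loglik = -2 * (-79) = 158.
BIC = 36.113385 + 158 = 194.113385, which rounds to 194.1134.

194.1134


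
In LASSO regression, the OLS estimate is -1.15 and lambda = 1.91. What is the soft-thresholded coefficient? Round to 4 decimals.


Absolute value: |-1.15| = 1.15.
Compare to lambda = 1.91.
Since |beta| <= lambda, the coefficient is set to 0.

0.0000


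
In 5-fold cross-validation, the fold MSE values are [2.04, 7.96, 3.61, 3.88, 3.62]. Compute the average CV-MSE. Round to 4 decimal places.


Sum of fold MSEs = 21.1100.
Average = 21.1100 / 5 = 4.2220.

4.2220


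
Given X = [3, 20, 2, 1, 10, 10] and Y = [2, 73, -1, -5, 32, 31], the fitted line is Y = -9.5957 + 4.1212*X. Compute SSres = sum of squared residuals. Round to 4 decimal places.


Predicted values from Y = -9.5957 + 4.1212*X.
Residuals: [-0.7679, 0.1717, 0.3533, 0.4745, 0.3837, -0.6163].
SSres = 1.4962.

1.4962


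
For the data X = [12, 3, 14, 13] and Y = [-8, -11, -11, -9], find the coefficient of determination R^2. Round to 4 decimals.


After computing the OLS fit (b0=-11.0455, b1=0.1234):
SSres = 5.5779, SStot = 6.7500.
R^2 = 1 - 5.5779/6.7500 = 0.1736.

0.1736


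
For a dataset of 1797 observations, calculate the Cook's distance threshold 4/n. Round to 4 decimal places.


Using the rule of thumb:
Threshold = 4 / 1797 = 0.0022.

0.0022


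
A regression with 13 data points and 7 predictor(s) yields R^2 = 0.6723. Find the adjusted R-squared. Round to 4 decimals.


Using the formula:
(1 - 0.6723) = 0.3277.
Multiply by 12/5: 0.3277 * 12 = 3.9324, then 3.9324 / 5 = 0.7865.
Adj R^2 = 1 - 0.7865 = 0.2135.

0.2135


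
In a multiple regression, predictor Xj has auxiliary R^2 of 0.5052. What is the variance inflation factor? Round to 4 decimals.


Using VIF = 1/(1 - R^2_j):
1 - 0.5052 = 0.4948.
VIF = 2.0210.

2.0210


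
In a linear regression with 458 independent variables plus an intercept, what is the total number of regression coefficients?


Total coefficients = number of predictors + 1 (for the intercept).
= 458 + 1 = 459.

459


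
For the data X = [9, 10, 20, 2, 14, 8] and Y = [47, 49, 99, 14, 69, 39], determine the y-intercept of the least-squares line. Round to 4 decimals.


Compute b1 = 4.7439 from the OLS formula.
With xbar = 10.5000 and ybar = 52.8333, the intercept is:
b0 = 52.8333 - 4.7439 * 10.5000 = 3.0227.

3.0227


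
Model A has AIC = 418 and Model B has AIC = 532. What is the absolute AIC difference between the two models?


Compute |418 - 532| = 114.
Model A has the smaller AIC.

114


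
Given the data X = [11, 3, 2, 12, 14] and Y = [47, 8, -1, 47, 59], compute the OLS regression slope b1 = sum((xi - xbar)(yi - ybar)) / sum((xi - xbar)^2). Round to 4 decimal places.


First compute the means: xbar = 8.4000, ybar = 32.0000.
Then S_xx = sum((xi - xbar)^2) = 121.2000.
S_xy = sum((xi - xbar)(yi - ybar)) = 585.0000.
b1 = S_xy / S_xx = 585.0000 / 121.2000 = 4.8267.

4.8267


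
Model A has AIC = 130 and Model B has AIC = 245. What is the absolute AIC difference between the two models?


Compute |130 - 245| = 115.
Model A has the smaller AIC.

115


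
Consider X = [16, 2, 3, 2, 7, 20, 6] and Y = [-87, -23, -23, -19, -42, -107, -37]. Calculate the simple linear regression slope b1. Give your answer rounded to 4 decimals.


Calculate xbar = 8.0000, ybar = -48.2857.
S_xx = 310.0000, S_xy = -1497.0000.
Using b1 = S_xy / S_xx = -1497.0000 / 310.0000, we get b1 = -4.8290.

-4.8290


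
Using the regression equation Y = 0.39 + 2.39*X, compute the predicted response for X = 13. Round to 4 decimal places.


Substitute X = 13 into the equation:
Y = 0.39 + 2.39 * 13 = 0.39 + 31.0700 = 31.4600.

31.4600


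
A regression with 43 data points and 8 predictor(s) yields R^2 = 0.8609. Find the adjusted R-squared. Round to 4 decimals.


Using the formula:
(1 - 0.8609) = 0.1391.
Multiply by 42/34: 0.1391 * 42 = 5.8422, then 5.8422 / 34 = 0.1718.
Adj R^2 = 1 - 0.1718 = 0.8282.

0.8282


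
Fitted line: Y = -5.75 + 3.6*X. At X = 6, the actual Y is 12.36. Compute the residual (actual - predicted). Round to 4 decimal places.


Fitted value at X = 6 is yhat = -5.75 + 3.6*6 = 15.8500.
Residual = 12.36 - 15.8500 = -3.4900.

-3.4900


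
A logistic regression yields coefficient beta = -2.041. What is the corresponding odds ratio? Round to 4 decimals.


exp(-2.041) = 0.1299.
So the odds ratio is 0.1299.

0.1299


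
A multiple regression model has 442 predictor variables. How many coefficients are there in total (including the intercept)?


Total coefficients = number of predictors + 1 (for the intercept).
= 442 + 1 = 443.

443


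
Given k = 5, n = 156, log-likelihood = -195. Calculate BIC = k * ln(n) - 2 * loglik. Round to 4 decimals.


ln(156) = 5.049856.
k * ln(n) = 5 * 5.049856 = 25.249280.
-2L = 390.
BIC = 25.249280 + 390 = 415.249280, which rounds to 415.2493.

415.2493


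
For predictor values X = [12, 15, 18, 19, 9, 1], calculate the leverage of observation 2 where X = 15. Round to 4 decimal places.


n = 6, xbar = 12.3333.
SXX = sum((xi - xbar)^2) = 223.3333.
h = 1/6 + (15 - 12.3333)^2 / 223.3333 = 0.1985.

0.1985


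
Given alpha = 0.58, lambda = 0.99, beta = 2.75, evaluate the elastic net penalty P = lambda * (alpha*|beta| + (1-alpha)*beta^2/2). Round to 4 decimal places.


L1 component = 0.58 * |2.75| = 1.5950.
L2 component = 0.42 * 2.75^2 / 2 = 1.5881.
Penalty = 0.99 * (1.5950 + 1.5881) = 0.99 * 3.1831 = 3.1513.

3.1513


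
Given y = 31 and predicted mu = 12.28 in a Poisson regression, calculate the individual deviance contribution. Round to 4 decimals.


Compute y*ln(y/mu) = 31*ln(31/12.28) = 31*0.926015 = 28.706465.
y - mu = 18.72.
D = 2*(28.706465 - (18.72)) = 19.972930, which rounds to 19.9729.

19.9729


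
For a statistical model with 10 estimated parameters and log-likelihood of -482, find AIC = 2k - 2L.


AIC = 2*10 - 2*(-482).
= 20 + 964 = 984.

984


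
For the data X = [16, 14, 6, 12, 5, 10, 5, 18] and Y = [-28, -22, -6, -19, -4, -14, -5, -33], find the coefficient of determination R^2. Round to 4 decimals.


Fit the OLS line: b0 = 6.7686, b1 = -2.1529.
SSres = 4.6322.
SStot = 845.8750.
R^2 = 1 - 4.6322/845.8750 = 0.9945.

0.9945


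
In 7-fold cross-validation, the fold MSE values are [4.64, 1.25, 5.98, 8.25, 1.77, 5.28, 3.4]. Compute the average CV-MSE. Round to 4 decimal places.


Total MSE across folds = 30.5700.
CV-MSE = 30.5700/7 = 4.3671.

4.3671


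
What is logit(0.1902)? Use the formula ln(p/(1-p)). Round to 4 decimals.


Compute the odds: 0.1902/0.8098 = 0.2349.
Take the natural log: ln(0.2349) = -1.4487.

-1.4487


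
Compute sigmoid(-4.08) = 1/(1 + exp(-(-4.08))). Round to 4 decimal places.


First, exp(4.0800) = 59.1455.
Then sigma(z) = 1/(1 + 59.1455) = 0.0166.

0.0166


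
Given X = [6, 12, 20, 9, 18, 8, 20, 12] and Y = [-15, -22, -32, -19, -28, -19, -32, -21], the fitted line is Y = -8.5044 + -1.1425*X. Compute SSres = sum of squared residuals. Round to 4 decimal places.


Predicted values from Y = -8.5044 + -1.1425*X.
Residuals: [0.3594, 0.2144, -0.6456, -0.2131, 1.0694, -1.3556, -0.6456, 1.2144].
SSres = 5.5102.

5.5102


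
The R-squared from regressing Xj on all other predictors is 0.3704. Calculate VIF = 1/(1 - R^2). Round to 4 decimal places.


Denominator: 1 - 0.3704 = 0.6296.
VIF = 1 / 0.6296 = 1.5883.

1.5883


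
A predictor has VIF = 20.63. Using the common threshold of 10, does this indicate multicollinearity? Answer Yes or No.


Compare VIF = 20.63 to the threshold of 10.
20.63 >= 10, so the answer is Yes.

Yes


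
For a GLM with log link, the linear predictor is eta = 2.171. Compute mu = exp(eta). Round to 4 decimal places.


mu = exp(eta) = exp(2.171).
= 8.7670.

8.7670


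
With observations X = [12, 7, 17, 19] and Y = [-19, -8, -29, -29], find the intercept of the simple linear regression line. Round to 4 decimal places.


First find the slope: b1 = -1.8357.
Means: xbar = 13.7500, ybar = -21.2500.
b0 = ybar - b1 * xbar = -21.2500 - -1.8357 * 13.7500 = 3.9914.

3.9914


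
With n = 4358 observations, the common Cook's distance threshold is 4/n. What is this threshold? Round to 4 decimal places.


Using the rule of thumb:
Threshold = 4 / 4358 = 0.0009.

0.0009


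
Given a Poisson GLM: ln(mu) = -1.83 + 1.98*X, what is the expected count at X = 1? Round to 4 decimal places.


eta = -1.83 + 1.98 * 1 = 0.1500.
mu = exp(0.1500) = 1.1618.

1.1618


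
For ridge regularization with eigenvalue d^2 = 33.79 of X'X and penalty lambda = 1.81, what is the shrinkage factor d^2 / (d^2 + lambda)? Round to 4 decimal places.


Compute the denominator: 33.79 + 1.81 = 35.6000.
Shrinkage factor = 33.79 / 35.6000 = 0.9492.

0.9492


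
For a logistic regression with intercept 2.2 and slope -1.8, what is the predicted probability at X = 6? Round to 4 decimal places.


z = 2.2 + -1.8 * 6 = -8.6000.
Sigmoid: P = 1 / (1 + exp(8.6000)) = 0.0002.

0.0002


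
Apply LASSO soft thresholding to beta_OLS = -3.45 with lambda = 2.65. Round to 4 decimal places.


Check: |-3.45| = 3.45 vs lambda = 2.65.
Since |beta| > lambda, coefficient = sign(beta)*(|beta| - lambda) = -0.8000.
Soft-thresholded coefficient = -0.8000.

-0.8000


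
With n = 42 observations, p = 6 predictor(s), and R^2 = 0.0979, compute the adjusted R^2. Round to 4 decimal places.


Plug in: Adj R^2 = 1 - (1 - 0.0979) * 41/35.
= 1 - 0.9021 * 41/35
= 1 - 36.9861 / 35
= 1 - 1.0567 = -0.0567.

-0.0567


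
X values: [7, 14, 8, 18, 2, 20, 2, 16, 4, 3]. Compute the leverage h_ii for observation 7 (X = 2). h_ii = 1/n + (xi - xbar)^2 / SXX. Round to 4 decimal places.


Mean of X: xbar = 9.4000.
SXX = 438.4000.
For X = 2: h = 1/10 + (2 - 9.4000)^2/438.4000 = 0.2249.

0.2249


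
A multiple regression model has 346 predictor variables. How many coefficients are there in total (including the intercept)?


Total coefficients = number of predictors + 1 (for the intercept).
= 346 + 1 = 347.

347


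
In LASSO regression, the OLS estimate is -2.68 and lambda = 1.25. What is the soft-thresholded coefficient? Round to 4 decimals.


|beta_OLS| = 2.68.
lambda = 1.25.
Since |beta| > lambda, coefficient = sign(beta)*(|beta| - lambda) = -1.4300.
Result = -1.4300.

-1.4300


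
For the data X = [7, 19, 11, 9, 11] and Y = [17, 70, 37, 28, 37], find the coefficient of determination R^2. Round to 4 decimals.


The fitted line is Y = -11.5817 + 4.3317*X.
SSres = 5.6442, SStot = 1566.8000.
R^2 = 1 - SSres/SStot = 0.9964.

0.9964


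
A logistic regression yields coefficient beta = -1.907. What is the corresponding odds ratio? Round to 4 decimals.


Odds ratio = exp(beta) = exp(-1.907).
= 0.1485.

0.1485


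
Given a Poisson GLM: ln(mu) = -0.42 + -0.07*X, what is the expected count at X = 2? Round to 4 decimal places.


eta = -0.42 + -0.07 * 2 = -0.5600.
mu = exp(-0.5600) = 0.5712.

0.5712


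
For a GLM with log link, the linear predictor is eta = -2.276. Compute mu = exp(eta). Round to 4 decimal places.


The inverse log link gives:
mu = exp(-2.276) = 0.1027.

0.1027


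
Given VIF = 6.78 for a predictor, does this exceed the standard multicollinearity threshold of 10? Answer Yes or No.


Compare VIF = 6.78 to the threshold of 10.
6.78 < 10, so the answer is No.

No


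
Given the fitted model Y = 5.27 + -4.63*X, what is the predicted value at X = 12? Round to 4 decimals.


Predicted value:
Y = 5.27 + (-4.63)(12) = 5.27 + -55.5600 = -50.2900.

-50.2900


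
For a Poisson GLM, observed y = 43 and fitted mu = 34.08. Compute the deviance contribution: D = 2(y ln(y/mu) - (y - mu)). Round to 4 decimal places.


Compute y*ln(y/mu) = 43*ln(43/34.08) = 43*0.232489 = 9.997027.
y - mu = 8.92.
D = 2*(9.997027 - (8.92)) = 2.154054, which rounds to 2.1541.

2.1541


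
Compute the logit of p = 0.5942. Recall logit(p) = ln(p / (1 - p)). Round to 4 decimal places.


The odds are p/(1-p) = 0.5942 / 0.4058 = 1.4643.
logit(p) = ln(1.4643) = 0.3814.

0.3814


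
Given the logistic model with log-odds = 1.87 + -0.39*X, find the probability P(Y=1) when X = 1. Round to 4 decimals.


Linear predictor: z = 1.87 + -0.39 * 1 = 1.4800.
P = 1/(1 + exp(-1.4800)) = 1/(1 + 0.2276) = 0.8146.

0.8146


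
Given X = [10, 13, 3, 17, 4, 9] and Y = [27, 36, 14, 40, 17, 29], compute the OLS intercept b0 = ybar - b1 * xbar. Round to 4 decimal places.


Compute b1 = 1.8939 from the OLS formula.
With xbar = 9.3333 and ybar = 27.1667, the intercept is:
b0 = 27.1667 - 1.8939 * 9.3333 = 9.4906.

9.4906


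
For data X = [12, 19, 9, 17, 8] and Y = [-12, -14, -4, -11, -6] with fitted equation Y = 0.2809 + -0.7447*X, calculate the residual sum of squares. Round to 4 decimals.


Predicted values from Y = 0.2809 + -0.7447*X.
Residuals: [-3.3445, -0.1316, 2.4214, 1.3790, -0.3233].
SSres = 19.0723.

19.0723


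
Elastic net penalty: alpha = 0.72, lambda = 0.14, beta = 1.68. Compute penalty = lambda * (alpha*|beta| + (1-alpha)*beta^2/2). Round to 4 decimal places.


L1 component = 0.72 * |1.68| = 1.2096.
L2 component = 0.28 * 1.68^2 / 2 = 0.3951.
Penalty = 0.14 * (1.2096 + 0.3951) = 0.14 * 1.6047 = 0.2247.

0.2247


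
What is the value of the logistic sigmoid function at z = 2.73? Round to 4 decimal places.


exp(-2.7300) = 0.0652.
1 + exp(-z) = 1.0652.
sigmoid = 1/1.0652 = 0.9388.

0.9388


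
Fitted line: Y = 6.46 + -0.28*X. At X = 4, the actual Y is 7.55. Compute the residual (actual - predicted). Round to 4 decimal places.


Predicted = 6.46 + -0.28 * 4 = 5.3400.
Residual = 7.55 - 5.3400 = 2.2100.

2.2100


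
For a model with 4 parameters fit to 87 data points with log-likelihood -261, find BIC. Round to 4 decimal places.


ln(87) = 4.465908.
k * ln(n) = 4 * 4.465908 = 17.863632.
-2L = 522.
BIC = 17.863632 + 522 = 539.863632, which rounds to 539.8636.

539.8636


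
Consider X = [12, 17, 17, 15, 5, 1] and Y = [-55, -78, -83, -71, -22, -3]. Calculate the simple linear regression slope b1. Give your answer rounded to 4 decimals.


The sample means are xbar = 11.1667 and ybar = -52.0000.
Compute S_xx = 224.8333 and S_xy = -1091.0000.
Slope b1 = S_xy / S_xx = -1091.0000 / 224.8333 = -4.8525.

-4.8525


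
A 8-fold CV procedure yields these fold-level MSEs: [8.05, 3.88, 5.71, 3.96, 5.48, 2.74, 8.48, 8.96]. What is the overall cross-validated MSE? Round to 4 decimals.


Sum of fold MSEs = 47.2600.
Average = 47.2600 / 8 = 5.9075.

5.9075


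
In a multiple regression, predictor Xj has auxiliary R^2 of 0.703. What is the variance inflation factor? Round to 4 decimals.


Denominator: 1 - 0.703 = 0.297.
VIF = 1 / 0.297 = 3.3670.

3.3670


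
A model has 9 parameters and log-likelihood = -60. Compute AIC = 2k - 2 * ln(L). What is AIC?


AIC = 2k - 2*loglik = 2(9) - 2(-60).
= 18 + 120 = 138.

138


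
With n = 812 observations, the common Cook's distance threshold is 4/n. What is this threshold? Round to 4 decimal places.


The threshold is 4/n.
4/812 = 0.0049.

0.0049


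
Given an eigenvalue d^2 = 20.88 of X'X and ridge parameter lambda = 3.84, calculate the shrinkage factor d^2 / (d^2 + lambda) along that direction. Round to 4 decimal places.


Denominator = d^2 + lambda = 20.88 + 3.84 = 24.7200.
Shrinkage = 20.88 / 24.7200 = 0.8447.

0.8447


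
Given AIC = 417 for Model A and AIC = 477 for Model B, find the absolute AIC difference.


Compute |417 - 477| = 60.
Model A has the smaller AIC.

60


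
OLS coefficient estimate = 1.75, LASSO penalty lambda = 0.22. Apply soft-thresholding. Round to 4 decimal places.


Absolute value: |1.75| = 1.75.
Compare to lambda = 0.22.
Since |beta| > lambda, coefficient = sign(beta)*(|beta| - lambda) = 1.5300.

1.5300


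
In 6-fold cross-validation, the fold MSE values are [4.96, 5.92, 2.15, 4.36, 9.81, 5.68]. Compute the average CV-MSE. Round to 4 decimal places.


Add all fold MSEs: 32.8800.
Divide by k = 6: 32.8800/6 = 5.4800.

5.4800


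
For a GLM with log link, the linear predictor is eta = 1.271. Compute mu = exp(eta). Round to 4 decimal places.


Apply the inverse link:
mu = e^1.271 = 3.5644.

3.5644


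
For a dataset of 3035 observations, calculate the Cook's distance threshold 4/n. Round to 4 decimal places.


Cook's distance cutoff = 4/n = 4/3035.
= 0.0013.

0.0013


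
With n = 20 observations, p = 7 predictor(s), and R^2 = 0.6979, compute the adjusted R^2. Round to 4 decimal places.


Plug in: Adj R^2 = 1 - (1 - 0.6979) * 19/12.
= 1 - 0.3021 * 19/12
= 1 - 5.7399 / 12
= 1 - 0.4783 = 0.5217.

0.5217


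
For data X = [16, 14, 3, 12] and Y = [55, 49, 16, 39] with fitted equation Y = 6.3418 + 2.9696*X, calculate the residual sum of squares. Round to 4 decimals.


For each point, residual = actual - predicted.
Residuals: [1.1446, 1.0838, 0.7494, -2.9770].
Sum of squared residuals = 11.9089.

11.9089


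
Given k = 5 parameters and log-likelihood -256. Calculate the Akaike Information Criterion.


AIC = 2*5 - 2*(-256).
= 10 + 512 = 522.

522


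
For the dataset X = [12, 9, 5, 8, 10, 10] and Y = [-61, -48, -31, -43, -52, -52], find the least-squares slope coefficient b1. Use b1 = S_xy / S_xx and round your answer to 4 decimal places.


Calculate xbar = 9.0000, ybar = -47.8333.
S_xx = 28.0000, S_xy = -120.0000.
Using b1 = S_xy / S_xx = -120.0000 / 28.0000, we get b1 = -4.2857.

-4.2857
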